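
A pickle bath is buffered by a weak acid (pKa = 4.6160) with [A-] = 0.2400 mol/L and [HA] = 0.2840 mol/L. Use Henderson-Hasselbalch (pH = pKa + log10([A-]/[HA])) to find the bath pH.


ratio = [A-] / [HA] = 0.2400 / 0.2840 = 0.8451
log10(ratio) = -0.0731071
pH = pKa + log10(ratio) = 4.6160 - 0.0731071 = 4.5429


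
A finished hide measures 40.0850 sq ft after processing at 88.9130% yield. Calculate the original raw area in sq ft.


Formula: raw = finished * 100 / yield
Substituting: raw = 40.0850 * 100 / 88.9130
Result: 45.0834 sq ft


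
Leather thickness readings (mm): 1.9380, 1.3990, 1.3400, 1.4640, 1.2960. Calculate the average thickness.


Formula: Average = sum / n
Substituting: Average = 7.4370 / 5
Result: 1.4874 mm


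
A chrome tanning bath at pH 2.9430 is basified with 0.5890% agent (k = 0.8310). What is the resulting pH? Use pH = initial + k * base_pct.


Formula: pH_final = pH_initial + k * base_pct
Substituting: pH_final = 2.9430 + 0.8310 * 0.5890
Result: 3.4325


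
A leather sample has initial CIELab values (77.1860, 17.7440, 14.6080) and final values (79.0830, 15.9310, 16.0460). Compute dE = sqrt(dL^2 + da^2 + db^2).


dL = 1.8970, da = -1.8130, db = 1.4380
dE = sqrt(1.8970^2 + (-1.8130)^2 + 1.4380^2) = 2.9922


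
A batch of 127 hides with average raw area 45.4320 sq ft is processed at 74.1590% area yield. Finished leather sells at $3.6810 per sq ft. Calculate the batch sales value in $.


Raw_total = N * avg_area = 127 * 45.4320 = 5769.8640 sq ft
Finished = Raw_total * yield / 100 = 5769.8640 * 74.1590 / 100 = 4278.8734 sq ft
Value = Finished * price = 4278.8734 * 3.6810 = 15750.5331 $


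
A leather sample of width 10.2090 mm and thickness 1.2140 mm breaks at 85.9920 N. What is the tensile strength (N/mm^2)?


Formula: TS = force / (width * thickness)
Substituting: TS = 85.9920 / (10.2090 * 1.2140)
Result: 6.9383 N/mm^2


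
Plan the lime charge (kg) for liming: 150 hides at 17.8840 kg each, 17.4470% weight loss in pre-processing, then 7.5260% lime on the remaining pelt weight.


Total_raw = N * avg_wt = 150 * 17.8840 = 2682.6000 kg
Substrate = Total_raw * (1 - loss/100) = 2682.6000 * (1 - 17.4470/100) = 2214.5668 kg
Lime = Substrate * pct / 100 = 2214.5668 * 7.5260 / 100 = 166.6683 kg


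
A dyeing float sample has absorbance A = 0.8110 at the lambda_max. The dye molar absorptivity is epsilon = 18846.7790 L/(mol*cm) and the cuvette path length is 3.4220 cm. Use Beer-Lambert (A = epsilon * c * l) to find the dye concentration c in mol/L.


Formula: c = A / (epsilon * l)
Substituting: c = 0.8110 / (18846.7790 * 3.4220)
Result: 1.2575e-05 mol/L


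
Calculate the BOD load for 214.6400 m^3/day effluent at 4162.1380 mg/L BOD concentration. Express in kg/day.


Formula: BOD_load = volume * conc / 1000
Substituting: BOD_load = 214.6400 * 4162.1380 / 1000
Result: 893.3613 kg/day


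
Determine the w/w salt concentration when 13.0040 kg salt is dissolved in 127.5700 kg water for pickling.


Formula: Conc = salt / (water + salt) * 100
Substituting: Conc = 13.0040 / (127.5700 + 13.0040) * 100
Result: 9.2506 %


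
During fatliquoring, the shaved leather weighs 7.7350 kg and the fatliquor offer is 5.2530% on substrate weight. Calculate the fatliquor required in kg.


Formula: Fat = substrate * pct / 100
Substituting: Fat = 7.7350 * 5.2530 / 100
Result: 0.4063 kg


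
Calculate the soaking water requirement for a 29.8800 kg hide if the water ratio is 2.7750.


Formula: Water = hide_weight * ratio
Substituting: Water = 29.8800 * 2.7750
Result: 82.9170 kg


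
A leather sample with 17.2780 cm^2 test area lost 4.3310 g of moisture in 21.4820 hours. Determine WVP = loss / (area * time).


Formula: WVP = loss / (area * time)
Substituting: WVP = 4.3310 / (17.2780 * 21.4820)
Result: 0.0116686 g/(cm^2*hr)


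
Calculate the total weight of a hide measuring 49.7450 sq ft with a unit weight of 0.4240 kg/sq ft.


Formula: Weight = area * weight_per_sqft
Substituting: Weight = 49.7450 * 0.4240
Result: 21.0919 kg


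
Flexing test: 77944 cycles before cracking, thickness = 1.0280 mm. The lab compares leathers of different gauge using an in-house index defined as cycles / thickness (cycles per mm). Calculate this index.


Formula: Index = cycles / thickness
Substituting: Index = 77944 / 1.0280
Result: 75821.0117 cycles/mm


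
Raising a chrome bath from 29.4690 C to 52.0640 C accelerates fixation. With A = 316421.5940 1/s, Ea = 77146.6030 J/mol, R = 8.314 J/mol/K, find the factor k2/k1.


T1 = 29.4690 + 273.15 = 302.6190 K; T2 = 52.0640 + 273.15 = 325.2140 K
k1 = A * exp(-Ea/(R*T1)) = 316421.5940 * exp(-77146.6030/(8.314*302.6190)) = 1.5262e-08 1/s
k2 = A * exp(-Ea/(R*T2)) = 316421.5940 * exp(-77146.6030/(8.314*325.2140)) = 1.2848e-07 1/s
k2/k1 = 1.2848e-07 / 1.5262e-08 = 8.4179


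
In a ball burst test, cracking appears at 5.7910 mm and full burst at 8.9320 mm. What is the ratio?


Formula: Ratio = crack / burst
Substituting: Ratio = 5.7910 / 8.9320
Result: 0.6483


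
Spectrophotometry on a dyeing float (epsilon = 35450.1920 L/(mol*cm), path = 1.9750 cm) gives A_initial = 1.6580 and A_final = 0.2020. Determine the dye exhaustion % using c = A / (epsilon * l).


c_initial = A_i / (epsilon * l) = 1.6580 / (35450.1920 * 1.9750) = 2.3681e-05 mol/L
c_final = A_f / (epsilon * l) = 0.2020 / (35450.1920 * 1.9750) = 2.8851e-06 mol/L
Exhaustion = (c_initial - c_final) / c_initial * 100 = (2.3681e-05 - 2.8851e-06) / 2.3681e-05 * 100 = 87.8166 %


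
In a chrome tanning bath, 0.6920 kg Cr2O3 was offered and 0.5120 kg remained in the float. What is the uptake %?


Formula: Uptake = (offered - residual) / offered * 100
Substituting: Uptake = (0.6920 - 0.5120) / 0.6920 * 100
Result: 26.0116 %


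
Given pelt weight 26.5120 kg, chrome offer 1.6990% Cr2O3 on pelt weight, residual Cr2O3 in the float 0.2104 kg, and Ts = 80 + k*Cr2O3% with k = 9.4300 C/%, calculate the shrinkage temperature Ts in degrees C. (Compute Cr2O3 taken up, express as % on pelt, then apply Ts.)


Offered = pelt * offer_pct / 100 = 26.5120 * 1.6990 / 100 = 0.4504 kg
Uptake = offered - residual = 0.4504 - 0.2104 = 0.2400 kg
Cr2O3% on pelt = uptake / pelt * 100 = 0.2400 / 26.5120 * 100 = 0.9054 %
Ts = 80 + k * Cr2O3% = 80 + 9.4300 * 0.9054 = 88.5379 C


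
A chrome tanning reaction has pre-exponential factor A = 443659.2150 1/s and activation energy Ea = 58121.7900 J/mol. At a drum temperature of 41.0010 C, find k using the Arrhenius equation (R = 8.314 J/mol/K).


T_K = T_C + 273.15 = 41.0010 + 273.15 = 314.1510 K
exponent = -Ea / (R * T_K) = -58121.7900 / (8.314 * 314.1510) = -22.2531
k = A * exp(exponent) = 443659.2150 * exp(-22.2531) = 9.6084e-05 1/s


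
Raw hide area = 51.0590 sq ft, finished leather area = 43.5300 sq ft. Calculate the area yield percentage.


Formula: Yield = finished / raw * 100
Substituting: Yield = 43.5300 / 51.0590 * 100
Result: 85.2543 %


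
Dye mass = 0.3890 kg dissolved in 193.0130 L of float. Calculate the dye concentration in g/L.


Formula: Conc = dye_mass(kg) / volume(L) * 1000
Substituting: Conc = 0.3890 / 193.0130 * 1000
Result: 2.0154 g/L


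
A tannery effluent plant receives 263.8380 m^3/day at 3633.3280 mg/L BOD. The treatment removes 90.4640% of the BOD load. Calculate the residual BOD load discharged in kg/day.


Load_in = volume * conc / 1000 = 263.8380 * 3633.3280 / 1000 = 958.6100 kg/day
Removed = Load_in * eff / 100 = 958.6100 * 90.4640 / 100 = 867.1969 kg/day
Load_out = Load_in - Removed = 958.6100 - 867.1969 = 91.4130 kg/day


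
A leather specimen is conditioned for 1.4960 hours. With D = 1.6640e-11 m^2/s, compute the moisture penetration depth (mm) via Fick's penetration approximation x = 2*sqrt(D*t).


t = 1.4960 hr * 3600 = 5385.6000 s
D * t = 1.6640e-11 * 5385.6000 = 8.9616e-08
x = 2 * sqrt(D*t) = 2 * sqrt(8.9616e-08) = 5.9872e-04 m = 0.5987 mm


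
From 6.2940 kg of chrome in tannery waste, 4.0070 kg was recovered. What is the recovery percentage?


Formula: Recovery = recovered / input * 100
Substituting: Recovery = 4.0070 / 6.2940 * 100
Result: 63.6638 %


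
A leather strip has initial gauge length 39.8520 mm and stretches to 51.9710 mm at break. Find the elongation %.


Formula: Elongation = (Lf - L0) / L0 * 100
Substituting: Elongation = (51.9710 - 39.8520) / 39.8520 * 100
Result: 30.4100 %


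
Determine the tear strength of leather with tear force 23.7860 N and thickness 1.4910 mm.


Formula: Tear strength = force / thickness
Substituting: Tear strength = 23.7860 / 1.4910
Result: 15.9531 N/mm


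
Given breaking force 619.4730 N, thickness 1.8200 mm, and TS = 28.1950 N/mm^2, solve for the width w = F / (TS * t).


Formula: w = F / (TS * t)
Substituting: w = 619.4730 / (28.1950 * 1.8200)
Result: 12.0720 mm


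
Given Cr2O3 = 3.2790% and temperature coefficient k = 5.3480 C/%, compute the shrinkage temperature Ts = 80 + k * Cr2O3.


Formula: Ts = 80 + k * Cr2O3
Substituting: Ts = 80 + 5.3480 * 3.2790
Result: 97.5361 C


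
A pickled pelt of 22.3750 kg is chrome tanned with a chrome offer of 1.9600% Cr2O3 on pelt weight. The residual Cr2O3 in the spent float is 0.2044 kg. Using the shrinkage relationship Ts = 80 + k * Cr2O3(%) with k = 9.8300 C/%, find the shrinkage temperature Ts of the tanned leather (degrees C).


Offered = pelt * offer_pct / 100 = 22.3750 * 1.9600 / 100 = 0.4385 kg
Uptake = offered - residual = 0.4385 - 0.2044 = 0.2341 kg
Cr2O3% on pelt = uptake / pelt * 100 = 0.2341 / 22.3750 * 100 = 1.0465 %
Ts = 80 + k * Cr2O3% = 80 + 9.8300 * 1.0465 = 90.2869 C


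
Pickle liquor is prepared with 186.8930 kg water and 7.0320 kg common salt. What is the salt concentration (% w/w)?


Formula: Conc = salt / (water + salt) * 100
Substituting: Conc = 7.0320 / (186.8930 + 7.0320) * 100
Result: 3.6261 %


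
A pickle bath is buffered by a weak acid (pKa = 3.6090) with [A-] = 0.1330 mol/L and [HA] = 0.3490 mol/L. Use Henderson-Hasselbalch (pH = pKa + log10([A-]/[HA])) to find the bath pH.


ratio = [A-] / [HA] = 0.1330 / 0.3490 = 0.3811
log10(ratio) = -0.4190
pH = pKa + log10(ratio) = 3.6090 - 0.4190 = 3.1900


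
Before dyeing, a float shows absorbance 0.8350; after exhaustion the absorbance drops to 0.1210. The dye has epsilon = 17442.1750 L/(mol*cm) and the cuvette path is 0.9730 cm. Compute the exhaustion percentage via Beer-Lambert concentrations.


c_initial = A_i / (epsilon * l) = 0.8350 / (17442.1750 * 0.9730) = 4.9201e-05 mol/L
c_final = A_f / (epsilon * l) = 0.1210 / (17442.1750 * 0.9730) = 7.1297e-06 mol/L
Exhaustion = (c_initial - c_final) / c_initial * 100 = (4.9201e-05 - 7.1297e-06) / 4.9201e-05 * 100 = 85.5090 %


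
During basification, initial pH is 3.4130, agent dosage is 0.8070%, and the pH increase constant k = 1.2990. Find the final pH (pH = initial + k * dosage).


Formula: pH_final = pH_initial + k * base_pct
Substituting: pH_final = 3.4130 + 1.2990 * 0.8070
Result: 4.4613


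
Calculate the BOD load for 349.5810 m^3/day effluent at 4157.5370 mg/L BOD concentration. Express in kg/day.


Formula: BOD_load = volume * conc / 1000
Substituting: BOD_load = 349.5810 * 4157.5370 / 1000
Result: 1453.3959 kg/day


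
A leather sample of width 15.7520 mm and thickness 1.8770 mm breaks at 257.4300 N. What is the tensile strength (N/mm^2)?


Formula: TS = force / (width * thickness)
Substituting: TS = 257.4300 / (15.7520 * 1.8770)
Result: 8.7068 N/mm^2


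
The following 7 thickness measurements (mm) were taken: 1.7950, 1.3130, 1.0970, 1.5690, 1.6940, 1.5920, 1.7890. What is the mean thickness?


Formula: Average = sum / n
Substituting: Average = 10.8490 / 7
Result: 1.5499 mm


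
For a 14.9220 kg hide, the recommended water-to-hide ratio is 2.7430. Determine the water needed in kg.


Formula: Water = hide_weight * ratio
Substituting: Water = 14.9220 * 2.7430
Result: 40.9310 kg


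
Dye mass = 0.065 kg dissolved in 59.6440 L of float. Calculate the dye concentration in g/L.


Formula: Conc = dye_mass(kg) / volume(L) * 1000
Substituting: Conc = 0.065 / 59.6440 * 1000
Result: 1.0898 g/L


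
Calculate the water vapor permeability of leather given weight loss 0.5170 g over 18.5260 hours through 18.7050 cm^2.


Formula: WVP = loss / (area * time)
Substituting: WVP = 0.5170 / (18.7050 * 18.5260)
Result: 0.00149194 g/(cm^2*hr)


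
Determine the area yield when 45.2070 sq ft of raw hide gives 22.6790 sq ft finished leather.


Formula: Yield = finished / raw * 100
Substituting: Yield = 22.6790 / 45.2070 * 100
Result: 50.1670 %


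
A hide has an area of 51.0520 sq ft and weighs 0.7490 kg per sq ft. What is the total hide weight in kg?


Formula: Weight = area * weight_per_sqft
Substituting: Weight = 51.0520 * 0.7490
Result: 38.2379 kg


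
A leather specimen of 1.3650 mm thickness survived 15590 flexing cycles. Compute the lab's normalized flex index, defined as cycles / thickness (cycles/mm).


Formula: Index = cycles / thickness
Substituting: Index = 15590 / 1.3650
Result: 11421.2454 cycles/mm


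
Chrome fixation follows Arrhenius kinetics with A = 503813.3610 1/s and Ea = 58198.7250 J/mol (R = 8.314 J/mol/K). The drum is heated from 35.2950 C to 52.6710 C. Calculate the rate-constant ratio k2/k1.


T1 = 35.2950 + 273.15 = 308.4450 K; T2 = 52.6710 + 273.15 = 325.8210 K
k1 = A * exp(-Ea/(R*T1)) = 503813.3610 * exp(-58198.7250/(8.314*308.4450)) = 7.0155e-05 1/s
k2 = A * exp(-Ea/(R*T2)) = 503813.3610 * exp(-58198.7250/(8.314*325.8210)) = 2.3534e-04 1/s
k2/k1 = 2.3534e-04 / 7.0155e-05 = 3.3545


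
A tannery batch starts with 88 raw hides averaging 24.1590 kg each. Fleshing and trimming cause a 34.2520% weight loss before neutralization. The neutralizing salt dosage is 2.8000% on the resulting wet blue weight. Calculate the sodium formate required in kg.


Total_raw = N * avg_wt = 88 * 24.1590 = 2125.9920 kg
Substrate = Total_raw * (1 - loss/100) = 2125.9920 * (1 - 34.2520/100) = 1397.7972 kg
Neutralizer = Substrate * pct / 100 = 1397.7972 * 2.8000 / 100 = 39.1383 kg


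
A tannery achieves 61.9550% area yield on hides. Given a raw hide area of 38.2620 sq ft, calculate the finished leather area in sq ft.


Formula: finished = raw * yield / 100
Substituting: finished = 38.2620 * 61.9550 / 100
Result: 23.7052 sq ft


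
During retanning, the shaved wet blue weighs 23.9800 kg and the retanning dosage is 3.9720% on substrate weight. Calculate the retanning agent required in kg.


Formula: Retan = substrate * pct / 100
Substituting: Retan = 23.9800 * 3.9720 / 100
Result: 0.9525 kg


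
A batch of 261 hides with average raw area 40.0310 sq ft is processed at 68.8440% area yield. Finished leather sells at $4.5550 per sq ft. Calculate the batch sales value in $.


Raw_total = N * avg_area = 261 * 40.0310 = 10448.0910 sq ft
Finished = Raw_total * yield / 100 = 10448.0910 * 68.8440 / 100 = 7192.8838 sq ft
Value = Finished * price = 7192.8838 * 4.5550 = 32763.5856 $


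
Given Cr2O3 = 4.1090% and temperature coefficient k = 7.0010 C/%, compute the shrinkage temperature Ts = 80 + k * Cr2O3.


Formula: Ts = 80 + k * Cr2O3
Substituting: Ts = 80 + 7.0010 * 4.1090
Result: 108.7671 C


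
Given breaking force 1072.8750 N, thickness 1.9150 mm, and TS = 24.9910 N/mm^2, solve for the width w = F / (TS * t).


Formula: w = F / (TS * t)
Substituting: w = 1072.8750 / (24.9910 * 1.9150)
Result: 22.4180 mm


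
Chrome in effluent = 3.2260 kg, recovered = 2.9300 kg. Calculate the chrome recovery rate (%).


Formula: Recovery = recovered / input * 100
Substituting: Recovery = 2.9300 / 3.2260 * 100
Result: 90.8246 %


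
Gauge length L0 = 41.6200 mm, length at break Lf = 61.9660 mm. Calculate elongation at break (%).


Formula: Elongation = (Lf - L0) / L0 * 100
Substituting: Elongation = (61.9660 - 41.6200) / 41.6200 * 100
Result: 48.8852 %


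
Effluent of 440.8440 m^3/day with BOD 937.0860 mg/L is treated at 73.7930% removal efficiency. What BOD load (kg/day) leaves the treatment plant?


Load_in = volume * conc / 1000 = 440.8440 * 937.0860 / 1000 = 413.1087 kg/day
Removed = Load_in * eff / 100 = 413.1087 * 73.7930 / 100 = 304.8453 kg/day
Load_out = Load_in - Removed = 413.1087 - 304.8453 = 108.2634 kg/day


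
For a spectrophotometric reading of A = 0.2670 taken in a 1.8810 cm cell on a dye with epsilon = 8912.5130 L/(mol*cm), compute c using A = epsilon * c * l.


Formula: c = A / (epsilon * l)
Substituting: c = 0.2670 / (8912.5130 * 1.8810)
Result: 1.5927e-05 mol/L


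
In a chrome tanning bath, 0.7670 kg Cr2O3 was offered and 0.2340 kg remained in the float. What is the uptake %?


Formula: Uptake = (offered - residual) / offered * 100
Substituting: Uptake = (0.7670 - 0.2340) / 0.7670 * 100
Result: 69.4915 %


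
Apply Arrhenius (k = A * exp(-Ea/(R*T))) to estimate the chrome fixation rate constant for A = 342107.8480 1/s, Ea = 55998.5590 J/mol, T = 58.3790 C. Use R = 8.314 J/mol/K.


T_K = T_C + 273.15 = 58.3790 + 273.15 = 331.5290 K
exponent = -Ea / (R * T_K) = -55998.5590 / (8.314 * 331.5290) = -20.3163
k = A * exp(exponent) = 342107.8480 * exp(-20.3163) = 5.1392e-04 1/s


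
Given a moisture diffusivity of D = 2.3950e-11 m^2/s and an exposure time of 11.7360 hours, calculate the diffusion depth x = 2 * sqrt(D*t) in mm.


t = 11.7360 hr * 3600 = 42249.6000 s
D * t = 2.3950e-11 * 42249.6000 = 1.0119e-06
x = 2 * sqrt(D*t) = 2 * sqrt(1.0119e-06) = 0.00201184 m = 2.0118 mm


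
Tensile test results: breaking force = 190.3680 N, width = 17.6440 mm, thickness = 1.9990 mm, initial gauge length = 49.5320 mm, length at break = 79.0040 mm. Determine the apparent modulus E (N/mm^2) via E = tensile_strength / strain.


TS = F / (w * t) = 190.3680 / (17.6440 * 1.9990) = 5.3974 N/mm^2
strain = (Lf - L0) / L0 = (79.0040 - 49.5320) / 49.5320 = 0.5950
E = TS / strain = 5.3974 / 0.5950 = 9.0711 N/mm^2


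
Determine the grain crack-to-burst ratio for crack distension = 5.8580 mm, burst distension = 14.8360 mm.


Formula: Ratio = crack / burst
Substituting: Ratio = 5.8580 / 14.8360
Result: 0.3949


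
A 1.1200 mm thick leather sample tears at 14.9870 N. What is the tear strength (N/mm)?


Formula: Tear strength = force / thickness
Substituting: Tear strength = 14.9870 / 1.1200
Result: 13.3812 N/mm


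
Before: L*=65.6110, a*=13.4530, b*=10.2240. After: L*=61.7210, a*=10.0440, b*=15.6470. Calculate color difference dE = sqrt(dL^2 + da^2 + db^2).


dL = -3.8900, da = -3.4090, db = 5.4230
dE = sqrt((-3.8900)^2 + (-3.4090)^2 + 5.4230^2) = 7.4942


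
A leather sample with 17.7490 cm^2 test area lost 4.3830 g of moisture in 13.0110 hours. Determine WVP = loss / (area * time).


Formula: WVP = loss / (area * time)
Substituting: WVP = 4.3830 / (17.7490 * 13.0110)
Result: 0.0189796 g/(cm^2*hr)


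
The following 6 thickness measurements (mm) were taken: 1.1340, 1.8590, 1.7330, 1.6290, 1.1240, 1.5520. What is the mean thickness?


Formula: Average = sum / n
Substituting: Average = 9.0310 / 6
Result: 1.5052 mm


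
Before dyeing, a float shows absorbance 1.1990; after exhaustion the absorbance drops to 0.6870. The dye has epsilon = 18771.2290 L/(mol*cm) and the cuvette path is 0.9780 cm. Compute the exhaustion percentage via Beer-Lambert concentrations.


c_initial = A_i / (epsilon * l) = 1.1990 / (18771.2290 * 0.9780) = 6.5311e-05 mol/L
c_final = A_f / (epsilon * l) = 0.6870 / (18771.2290 * 0.9780) = 3.7422e-05 mol/L
Exhaustion = (c_initial - c_final) / c_initial * 100 = (6.5311e-05 - 3.7422e-05) / 6.5311e-05 * 100 = 42.7023 %


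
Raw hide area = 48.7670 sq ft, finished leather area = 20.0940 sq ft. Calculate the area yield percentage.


Formula: Yield = finished / raw * 100
Substituting: Yield = 20.0940 / 48.7670 * 100
Result: 41.2041 %


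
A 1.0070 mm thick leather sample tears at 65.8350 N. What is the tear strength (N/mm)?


Formula: Tear strength = force / thickness
Substituting: Tear strength = 65.8350 / 1.0070
Result: 65.3774 N/mm


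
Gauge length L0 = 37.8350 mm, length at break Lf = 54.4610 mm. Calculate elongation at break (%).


Formula: Elongation = (Lf - L0) / L0 * 100
Substituting: Elongation = (54.4610 - 37.8350) / 37.8350 * 100
Result: 43.9434 %


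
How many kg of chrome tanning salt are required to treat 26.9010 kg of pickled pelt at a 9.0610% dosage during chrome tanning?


Formula: Chrome = substrate * pct / 100
Substituting: Chrome = 26.9010 * 9.0610 / 100
Result: 2.4375 kg


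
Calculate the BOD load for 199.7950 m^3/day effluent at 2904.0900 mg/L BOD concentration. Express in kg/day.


Formula: BOD_load = volume * conc / 1000
Substituting: BOD_load = 199.7950 * 2904.0900 / 1000
Result: 580.2227 kg/day


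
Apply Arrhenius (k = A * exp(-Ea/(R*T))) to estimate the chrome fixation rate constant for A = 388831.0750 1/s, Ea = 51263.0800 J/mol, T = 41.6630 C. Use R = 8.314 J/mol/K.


T_K = T_C + 273.15 = 41.6630 + 273.15 = 314.8130 K
exponent = -Ea / (R * T_K) = -51263.0800 / (8.314 * 314.8130) = -19.5858
k = A * exp(exponent) = 388831.0750 * exp(-19.5858) = 0.00121267 1/s


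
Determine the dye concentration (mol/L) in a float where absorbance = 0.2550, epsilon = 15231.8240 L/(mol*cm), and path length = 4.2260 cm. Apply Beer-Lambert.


Formula: c = A / (epsilon * l)
Substituting: c = 0.2550 / (15231.8240 * 4.2260)
Result: 3.9615e-06 mol/L


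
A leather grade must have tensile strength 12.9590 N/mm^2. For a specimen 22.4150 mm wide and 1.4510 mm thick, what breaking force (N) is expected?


Formula: F = TS * w * t
Substituting: F = 12.9590 * 22.4150 * 1.4510
Result: 421.4807 N


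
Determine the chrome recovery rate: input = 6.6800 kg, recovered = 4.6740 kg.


Formula: Recovery = recovered / input * 100
Substituting: Recovery = 4.6740 / 6.6800 * 100
Result: 69.9701 %


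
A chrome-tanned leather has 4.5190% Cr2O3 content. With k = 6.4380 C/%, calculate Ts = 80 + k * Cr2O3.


Formula: Ts = 80 + k * Cr2O3
Substituting: Ts = 80 + 6.4380 * 4.5190
Result: 109.0933 C


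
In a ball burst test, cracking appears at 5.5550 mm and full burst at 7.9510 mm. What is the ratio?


Formula: Ratio = crack / burst
Substituting: Ratio = 5.5550 / 7.9510
Result: 0.6987


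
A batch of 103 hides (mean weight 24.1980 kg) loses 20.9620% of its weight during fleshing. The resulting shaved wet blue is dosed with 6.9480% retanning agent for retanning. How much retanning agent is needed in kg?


Total_raw = N * avg_wt = 103 * 24.1980 = 2492.3940 kg
Substrate = Total_raw * (1 - loss/100) = 2492.3940 * (1 - 20.9620/100) = 1969.9384 kg
Retan = Substrate * pct / 100 = 1969.9384 * 6.9480 / 100 = 136.8713 kg


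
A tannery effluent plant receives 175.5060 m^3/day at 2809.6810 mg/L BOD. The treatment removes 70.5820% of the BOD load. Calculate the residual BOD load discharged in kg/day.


Load_in = volume * conc / 1000 = 175.5060 * 2809.6810 / 1000 = 493.1159 kg/day
Removed = Load_in * eff / 100 = 493.1159 * 70.5820 / 100 = 348.0510 kg/day
Load_out = Load_in - Removed = 493.1159 - 348.0510 = 145.0648 kg/day


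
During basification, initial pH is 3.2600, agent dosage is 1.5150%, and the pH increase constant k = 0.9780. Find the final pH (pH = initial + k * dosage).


Formula: pH_final = pH_initial + k * base_pct
Substituting: pH_final = 3.2600 + 0.9780 * 1.5150
Result: 4.7417


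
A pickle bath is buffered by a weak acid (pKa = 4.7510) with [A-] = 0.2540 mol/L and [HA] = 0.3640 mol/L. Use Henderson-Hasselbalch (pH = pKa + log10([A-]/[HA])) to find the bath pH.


ratio = [A-] / [HA] = 0.2540 / 0.3640 = 0.6978
log10(ratio) = -0.1563
pH = pKa + log10(ratio) = 4.7510 - 0.1563 = 4.5947


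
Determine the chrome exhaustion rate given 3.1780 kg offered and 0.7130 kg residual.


Formula: Uptake = (offered - residual) / offered * 100
Substituting: Uptake = (3.1780 - 0.7130) / 3.1780 * 100
Result: 77.5645 %


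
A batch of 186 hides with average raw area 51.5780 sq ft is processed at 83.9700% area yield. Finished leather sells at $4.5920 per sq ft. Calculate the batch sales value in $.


Raw_total = N * avg_area = 186 * 51.5780 = 9593.5080 sq ft
Finished = Raw_total * yield / 100 = 9593.5080 * 83.9700 / 100 = 8055.6687 sq ft
Value = Finished * price = 8055.6687 * 4.5920 = 36991.6305 $


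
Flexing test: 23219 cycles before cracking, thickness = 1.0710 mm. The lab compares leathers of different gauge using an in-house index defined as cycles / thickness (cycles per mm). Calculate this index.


Formula: Index = cycles / thickness
Substituting: Index = 23219 / 1.0710
Result: 21679.7386 cycles/mm


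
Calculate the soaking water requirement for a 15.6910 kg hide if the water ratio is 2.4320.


Formula: Water = hide_weight * ratio
Substituting: Water = 15.6910 * 2.4320
Result: 38.1605 kg


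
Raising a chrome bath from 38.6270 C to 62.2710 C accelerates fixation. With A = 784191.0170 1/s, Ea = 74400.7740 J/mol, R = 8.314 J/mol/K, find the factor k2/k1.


T1 = 38.6270 + 273.15 = 311.7770 K; T2 = 62.2710 + 273.15 = 335.4210 K
k1 = A * exp(-Ea/(R*T1)) = 784191.0170 * exp(-74400.7740/(8.314*311.7770)) = 2.6852e-07 1/s
k2 = A * exp(-Ea/(R*T2)) = 784191.0170 * exp(-74400.7740/(8.314*335.4210)) = 2.0308e-06 1/s
k2/k1 = 2.0308e-06 / 2.6852e-07 = 7.5630


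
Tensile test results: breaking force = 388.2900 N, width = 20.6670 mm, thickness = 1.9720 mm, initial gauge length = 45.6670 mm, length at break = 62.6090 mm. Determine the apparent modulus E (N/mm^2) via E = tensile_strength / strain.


TS = F / (w * t) = 388.2900 / (20.6670 * 1.9720) = 9.5273 N/mm^2
strain = (Lf - L0) / L0 = (62.6090 - 45.6670) / 45.6670 = 0.3710
E = TS / strain = 9.5273 / 0.3710 = 25.6809 N/mm^2


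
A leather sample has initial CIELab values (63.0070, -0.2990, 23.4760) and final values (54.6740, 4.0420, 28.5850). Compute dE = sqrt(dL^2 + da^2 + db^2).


dL = -8.3330, da = 4.3410, db = 5.1090
dE = sqrt((-8.3330)^2 + 4.3410^2 + 5.1090^2) = 10.6951


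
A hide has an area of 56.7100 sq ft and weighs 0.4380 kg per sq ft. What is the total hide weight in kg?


Formula: Weight = area * weight_per_sqft
Substituting: Weight = 56.7100 * 0.4380
Result: 24.8390 kg


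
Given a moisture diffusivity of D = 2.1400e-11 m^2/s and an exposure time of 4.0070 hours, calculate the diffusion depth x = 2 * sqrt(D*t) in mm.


t = 4.0070 hr * 3600 = 14425.2000 s
D * t = 2.1400e-11 * 14425.2000 = 3.0870e-07
x = 2 * sqrt(D*t) = 2 * sqrt(3.0870e-07) = 0.00111121 m = 1.1112 mm


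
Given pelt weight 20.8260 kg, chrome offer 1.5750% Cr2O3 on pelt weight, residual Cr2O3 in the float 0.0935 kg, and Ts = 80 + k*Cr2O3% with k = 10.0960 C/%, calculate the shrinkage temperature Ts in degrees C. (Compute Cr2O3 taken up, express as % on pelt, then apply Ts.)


Offered = pelt * offer_pct / 100 = 20.8260 * 1.5750 / 100 = 0.3280 kg
Uptake = offered - residual = 0.3280 - 0.0935 = 0.2345 kg
Cr2O3% on pelt = uptake / pelt * 100 = 0.2345 / 20.8260 * 100 = 1.1260 %
Ts = 80 + k * Cr2O3% = 80 + 10.0960 * 1.1260 = 91.3685 C


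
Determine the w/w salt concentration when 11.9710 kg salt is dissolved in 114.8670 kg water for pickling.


Formula: Conc = salt / (water + salt) * 100
Substituting: Conc = 11.9710 / (114.8670 + 11.9710) * 100
Result: 9.4380 %


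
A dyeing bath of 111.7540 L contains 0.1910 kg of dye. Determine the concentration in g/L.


Formula: Conc = dye_mass(kg) / volume(L) * 1000
Substituting: Conc = 0.1910 / 111.7540 * 1000
Result: 1.7091 g/L


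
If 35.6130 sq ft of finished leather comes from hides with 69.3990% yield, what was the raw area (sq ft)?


Formula: raw = finished * 100 / yield
Substituting: raw = 35.6130 * 100 / 69.3990
Result: 51.3163 sq ft


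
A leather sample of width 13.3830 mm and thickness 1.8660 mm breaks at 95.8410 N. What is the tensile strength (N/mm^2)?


Formula: TS = force / (width * thickness)
Substituting: TS = 95.8410 / (13.3830 * 1.8660)
Result: 3.8378 N/mm^2


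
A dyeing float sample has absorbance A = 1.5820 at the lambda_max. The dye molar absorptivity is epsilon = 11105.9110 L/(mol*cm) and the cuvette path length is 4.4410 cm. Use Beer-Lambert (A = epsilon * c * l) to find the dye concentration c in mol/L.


Formula: c = A / (epsilon * l)
Substituting: c = 1.5820 / (11105.9110 * 4.4410)
Result: 3.2075e-05 mol/L


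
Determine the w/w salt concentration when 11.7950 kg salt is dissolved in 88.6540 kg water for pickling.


Formula: Conc = salt / (water + salt) * 100
Substituting: Conc = 11.7950 / (88.6540 + 11.7950) * 100
Result: 11.7423 %


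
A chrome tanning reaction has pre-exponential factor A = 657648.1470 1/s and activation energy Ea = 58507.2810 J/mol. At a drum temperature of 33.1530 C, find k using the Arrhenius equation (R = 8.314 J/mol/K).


T_K = T_C + 273.15 = 33.1530 + 273.15 = 306.3030 K
exponent = -Ea / (R * T_K) = -58507.2810 / (8.314 * 306.3030) = -22.9746
k = A * exp(exponent) = 657648.1470 * exp(-22.9746) = 6.9221e-05 1/s


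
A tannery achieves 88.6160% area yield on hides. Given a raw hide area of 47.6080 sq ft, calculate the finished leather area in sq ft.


Formula: finished = raw * yield / 100
Substituting: finished = 47.6080 * 88.6160 / 100
Result: 42.1883 sq ft


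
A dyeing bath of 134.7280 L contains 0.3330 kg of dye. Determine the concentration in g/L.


Formula: Conc = dye_mass(kg) / volume(L) * 1000
Substituting: Conc = 0.3330 / 134.7280 * 1000
Result: 2.4716 g/L


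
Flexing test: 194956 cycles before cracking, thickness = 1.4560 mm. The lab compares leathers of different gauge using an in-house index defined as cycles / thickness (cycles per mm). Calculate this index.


Formula: Index = cycles / thickness
Substituting: Index = 194956 / 1.4560
Result: 133898.3516 cycles/mm


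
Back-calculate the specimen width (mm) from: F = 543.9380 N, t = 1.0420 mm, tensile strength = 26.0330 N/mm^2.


Formula: w = F / (TS * t)
Substituting: w = 543.9380 / (26.0330 * 1.0420)
Result: 20.0520 mm


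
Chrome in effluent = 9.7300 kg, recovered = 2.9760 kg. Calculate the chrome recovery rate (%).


Formula: Recovery = recovered / input * 100
Substituting: Recovery = 2.9760 / 9.7300 * 100
Result: 30.5858 %


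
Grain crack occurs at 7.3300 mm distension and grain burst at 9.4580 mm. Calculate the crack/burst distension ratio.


Formula: Ratio = crack / burst
Substituting: Ratio = 7.3300 / 9.4580
Result: 0.7750


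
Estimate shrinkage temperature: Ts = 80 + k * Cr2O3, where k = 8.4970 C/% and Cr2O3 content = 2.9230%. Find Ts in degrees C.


Formula: Ts = 80 + k * Cr2O3
Substituting: Ts = 80 + 8.4970 * 2.9230
Result: 104.8367 C


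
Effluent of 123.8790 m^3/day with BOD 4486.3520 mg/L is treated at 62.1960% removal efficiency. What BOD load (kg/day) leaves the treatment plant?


Load_in = volume * conc / 1000 = 123.8790 * 4486.3520 / 1000 = 555.7648 kg/day
Removed = Load_in * eff / 100 = 555.7648 * 62.1960 / 100 = 345.6635 kg/day
Load_out = Load_in - Removed = 555.7648 - 345.6635 = 210.1013 kg/day


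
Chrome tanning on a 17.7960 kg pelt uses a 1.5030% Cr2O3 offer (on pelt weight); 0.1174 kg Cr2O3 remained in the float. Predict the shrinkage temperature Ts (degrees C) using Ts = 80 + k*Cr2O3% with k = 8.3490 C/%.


Offered = pelt * offer_pct / 100 = 17.7960 * 1.5030 / 100 = 0.2675 kg
Uptake = offered - residual = 0.2675 - 0.1174 = 0.1501 kg
Cr2O3% on pelt = uptake / pelt * 100 = 0.1501 / 17.7960 * 100 = 0.8433 %
Ts = 80 + k * Cr2O3% = 80 + 8.3490 * 0.8433 = 87.0407 C


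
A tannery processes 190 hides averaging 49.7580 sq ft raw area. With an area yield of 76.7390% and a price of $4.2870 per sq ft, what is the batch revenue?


Raw_total = N * avg_area = 190 * 49.7580 = 9454.0200 sq ft
Finished = Raw_total * yield / 100 = 9454.0200 * 76.7390 / 100 = 7254.9204 sq ft
Value = Finished * price = 7254.9204 * 4.2870 = 31101.8438 $


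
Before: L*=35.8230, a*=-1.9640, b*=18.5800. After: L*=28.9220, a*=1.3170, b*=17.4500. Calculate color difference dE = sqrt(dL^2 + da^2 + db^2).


dL = -6.9010, da = 3.2810, db = -1.1300
dE = sqrt((-6.9010)^2 + 3.2810^2 + (-1.1300)^2) = 7.7244


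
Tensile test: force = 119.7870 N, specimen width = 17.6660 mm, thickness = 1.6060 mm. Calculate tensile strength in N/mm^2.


Formula: TS = force / (width * thickness)
Substituting: TS = 119.7870 / (17.6660 * 1.6060)
Result: 4.2221 N/mm^2


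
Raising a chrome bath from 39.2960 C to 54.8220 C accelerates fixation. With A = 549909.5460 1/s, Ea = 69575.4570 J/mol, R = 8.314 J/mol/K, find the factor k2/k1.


T1 = 39.2960 + 273.15 = 312.4460 K; T2 = 54.8220 + 273.15 = 327.9720 K
k1 = A * exp(-Ea/(R*T1)) = 549909.5460 * exp(-69575.4570/(8.314*312.4460)) = 1.2831e-06 1/s
k2 = A * exp(-Ea/(R*T2)) = 549909.5460 * exp(-69575.4570/(8.314*327.9720)) = 4.5595e-06 1/s
k2/k1 = 4.5595e-06 / 1.2831e-06 = 3.5535


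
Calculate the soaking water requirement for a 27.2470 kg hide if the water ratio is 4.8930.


Formula: Water = hide_weight * ratio
Substituting: Water = 27.2470 * 4.8930
Result: 133.3196 kg


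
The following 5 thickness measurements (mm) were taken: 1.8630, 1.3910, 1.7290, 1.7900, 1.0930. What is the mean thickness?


Formula: Average = sum / n
Substituting: Average = 7.8660 / 5
Result: 1.5732 mm


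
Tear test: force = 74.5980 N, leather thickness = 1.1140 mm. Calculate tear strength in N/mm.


Formula: Tear strength = force / thickness
Substituting: Tear strength = 74.5980 / 1.1140
Result: 66.9641 N/mm


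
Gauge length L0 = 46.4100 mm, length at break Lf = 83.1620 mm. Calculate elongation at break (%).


Formula: Elongation = (Lf - L0) / L0 * 100
Substituting: Elongation = (83.1620 - 46.4100) / 46.4100 * 100
Result: 79.1898 %


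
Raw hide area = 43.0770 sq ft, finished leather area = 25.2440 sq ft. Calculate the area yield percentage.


Formula: Yield = finished / raw * 100
Substituting: Yield = 25.2440 / 43.0770 * 100
Result: 58.6020 %


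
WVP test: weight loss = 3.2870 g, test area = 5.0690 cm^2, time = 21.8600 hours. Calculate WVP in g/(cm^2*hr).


Formula: WVP = loss / (area * time)
Substituting: WVP = 3.2870 / (5.0690 * 21.8600)
Result: 0.0296638 g/(cm^2*hr)


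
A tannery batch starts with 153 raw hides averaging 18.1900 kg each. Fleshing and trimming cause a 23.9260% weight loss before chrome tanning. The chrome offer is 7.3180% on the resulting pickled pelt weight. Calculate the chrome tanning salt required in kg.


Total_raw = N * avg_wt = 153 * 18.1900 = 2783.0700 kg
Substrate = Total_raw * (1 - loss/100) = 2783.0700 * (1 - 23.9260/100) = 2117.1927 kg
Chrome = Substrate * pct / 100 = 2117.1927 * 7.3180 / 100 = 154.9362 kg


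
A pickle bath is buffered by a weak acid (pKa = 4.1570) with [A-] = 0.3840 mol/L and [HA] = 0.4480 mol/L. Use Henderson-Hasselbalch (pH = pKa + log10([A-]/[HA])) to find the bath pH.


ratio = [A-] / [HA] = 0.3840 / 0.4480 = 0.8571
log10(ratio) = -0.0669468
pH = pKa + log10(ratio) = 4.1570 - 0.0669468 = 4.0901


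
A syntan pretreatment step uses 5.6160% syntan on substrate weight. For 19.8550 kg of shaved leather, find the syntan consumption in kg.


Formula: Syntan = substrate * pct / 100
Substituting: Syntan = 19.8550 * 5.6160 / 100
Result: 1.1151 kg


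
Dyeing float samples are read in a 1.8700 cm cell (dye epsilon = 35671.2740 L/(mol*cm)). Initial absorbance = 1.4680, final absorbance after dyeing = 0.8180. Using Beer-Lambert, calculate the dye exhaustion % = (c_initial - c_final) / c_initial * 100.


c_initial = A_i / (epsilon * l) = 1.4680 / (35671.2740 * 1.8700) = 2.2007e-05 mol/L
c_final = A_f / (epsilon * l) = 0.8180 / (35671.2740 * 1.8700) = 1.2263e-05 mol/L
Exhaustion = (c_initial - c_final) / c_initial * 100 = (2.2007e-05 - 1.2263e-05) / 2.2007e-05 * 100 = 44.2779 %


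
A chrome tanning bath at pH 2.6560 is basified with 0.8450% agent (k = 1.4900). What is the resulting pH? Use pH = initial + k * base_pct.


Formula: pH_final = pH_initial + k * base_pct
Substituting: pH_final = 2.6560 + 1.4900 * 0.8450
Result: 3.9150


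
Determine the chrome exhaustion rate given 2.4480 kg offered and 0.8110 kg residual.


Formula: Uptake = (offered - residual) / offered * 100
Substituting: Uptake = (2.4480 - 0.8110) / 2.4480 * 100
Result: 66.8709 %


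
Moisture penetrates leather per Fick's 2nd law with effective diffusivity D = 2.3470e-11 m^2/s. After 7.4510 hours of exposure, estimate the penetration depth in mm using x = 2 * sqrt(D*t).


t = 7.4510 hr * 3600 = 26823.6000 s
D * t = 2.3470e-11 * 26823.6000 = 6.2955e-07
x = 2 * sqrt(D*t) = 2 * sqrt(6.2955e-07) = 0.00158688 m = 1.5869 mm


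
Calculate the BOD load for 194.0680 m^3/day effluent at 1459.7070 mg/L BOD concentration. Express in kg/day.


Formula: BOD_load = volume * conc / 1000
Substituting: BOD_load = 194.0680 * 1459.7070 / 1000
Result: 283.2824 kg/day


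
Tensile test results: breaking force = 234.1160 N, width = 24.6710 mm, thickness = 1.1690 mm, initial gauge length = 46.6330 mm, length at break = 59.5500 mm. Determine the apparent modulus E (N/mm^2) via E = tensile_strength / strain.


TS = F / (w * t) = 234.1160 / (24.6710 * 1.1690) = 8.1176 N/mm^2
strain = (Lf - L0) / L0 = (59.5500 - 46.6330) / 46.6330 = 0.2770
E = TS / strain = 8.1176 / 0.2770 = 29.3063 N/mm^2


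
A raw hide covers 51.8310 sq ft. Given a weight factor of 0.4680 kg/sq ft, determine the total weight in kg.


Formula: Weight = area * weight_per_sqft
Substituting: Weight = 51.8310 * 0.4680
Result: 24.2569 kg


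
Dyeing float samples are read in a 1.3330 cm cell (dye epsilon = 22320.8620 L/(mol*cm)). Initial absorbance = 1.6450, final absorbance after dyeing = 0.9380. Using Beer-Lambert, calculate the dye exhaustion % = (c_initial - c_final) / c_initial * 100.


c_initial = A_i / (epsilon * l) = 1.6450 / (22320.8620 * 1.3330) = 5.5287e-05 mol/L
c_final = A_f / (epsilon * l) = 0.9380 / (22320.8620 * 1.3330) = 3.1525e-05 mol/L
Exhaustion = (c_initial - c_final) / c_initial * 100 = (5.5287e-05 - 3.1525e-05) / 5.5287e-05 * 100 = 42.9787 %


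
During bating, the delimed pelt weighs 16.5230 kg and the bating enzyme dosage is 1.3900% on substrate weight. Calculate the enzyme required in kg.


Formula: Enzyme = substrate * pct / 100
Substituting: Enzyme = 16.5230 * 1.3900 / 100
Result: 0.2297 kg


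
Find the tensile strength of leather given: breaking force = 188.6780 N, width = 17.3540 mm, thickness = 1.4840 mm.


Formula: TS = force / (width * thickness)
Substituting: TS = 188.6780 / (17.3540 * 1.4840)
Result: 7.3264 N/mm^2


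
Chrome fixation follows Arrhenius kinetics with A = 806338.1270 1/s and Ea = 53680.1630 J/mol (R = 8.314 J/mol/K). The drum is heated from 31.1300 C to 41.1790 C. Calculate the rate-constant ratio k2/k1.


T1 = 31.1300 + 273.15 = 304.2800 K; T2 = 41.1790 + 273.15 = 314.3290 K
k1 = A * exp(-Ea/(R*T1)) = 806338.1270 * exp(-53680.1630/(8.314*304.2800)) = 4.9103e-04 1/s
k2 = A * exp(-Ea/(R*T2)) = 806338.1270 * exp(-53680.1630/(8.314*314.3290)) = 9.6765e-04 1/s
k2/k1 = 9.6765e-04 / 4.9103e-04 = 1.9707


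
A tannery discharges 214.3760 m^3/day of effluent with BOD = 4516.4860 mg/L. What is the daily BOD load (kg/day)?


Formula: BOD_load = volume * conc / 1000
Substituting: BOD_load = 214.3760 * 4516.4860 / 1000
Result: 968.2262 kg/day


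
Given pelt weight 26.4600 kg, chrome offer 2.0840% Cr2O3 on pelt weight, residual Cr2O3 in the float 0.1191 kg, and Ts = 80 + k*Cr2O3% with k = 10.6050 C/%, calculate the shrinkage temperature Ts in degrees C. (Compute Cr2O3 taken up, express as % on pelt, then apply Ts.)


Offered = pelt * offer_pct / 100 = 26.4600 * 2.0840 / 100 = 0.5514 kg
Uptake = offered - residual = 0.5514 - 0.1191 = 0.4323 kg
Cr2O3% on pelt = uptake / pelt * 100 = 0.4323 / 26.4600 * 100 = 1.6339 %
Ts = 80 + k * Cr2O3% = 80 + 10.6050 * 1.6339 = 97.3274 C


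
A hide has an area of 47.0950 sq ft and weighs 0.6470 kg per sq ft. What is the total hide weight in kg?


Formula: Weight = area * weight_per_sqft
Substituting: Weight = 47.0950 * 0.6470
Result: 30.4705 kg
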